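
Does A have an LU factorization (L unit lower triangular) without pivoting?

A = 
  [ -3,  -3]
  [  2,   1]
Yes.
A[1,1] = -3 ≠ 0, so Gaussian elimination proceeds without a row swap: multiplier ℓ₂₁ = (2)/(-3) = -2/3, and U[2,2] = 1 - (-2/3)(-3) = -1.
L = 
  [   1,    0]
  [-2/3,    1]
U = 
  [ -3,  -3]
  [  0,  -1]
Check row 2 of LU: [(-2/3)(-3), (-2/3)(-3) + (-1)] = [2, 1] = row 2 of A ✓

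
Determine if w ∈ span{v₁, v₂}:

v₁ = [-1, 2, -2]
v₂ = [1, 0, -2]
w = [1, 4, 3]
No

Form the augmented matrix and row-reduce:
[v₁|v₂|w] = 
  [ -1,   1,   1]
  [  2,   0,   4]
  [ -2,  -2,   3]
R2 → R2 + (2)·R1
R3 → R3 - (2)·R1
R3 → R3 + (2)·R2
REF = 
  [ -1,   1,   1]
  [  0,   2,   6]
  [  0,   0,  13]

Row 3 reads [0 0 | 13], i.e. 0 = 13, so the system is inconsistent and w ∉ span{v₁, v₂}.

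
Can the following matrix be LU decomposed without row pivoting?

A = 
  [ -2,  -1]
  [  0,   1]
Yes.
A[1,1] = -2 ≠ 0, so Gaussian elimination proceeds without a row swap: multiplier ℓ₂₁ = (0)/(-2) = 0, and U[2,2] = 1 - (0)(-1) = 1.
L = 
  [  1,   0]
  [  0,   1]
U = 
  [ -2,  -1]
  [  0,   1]
Check row 2 of LU: [(0)(-2), (0)(-1) + 1] = [0, 1] = row 2 of A ✓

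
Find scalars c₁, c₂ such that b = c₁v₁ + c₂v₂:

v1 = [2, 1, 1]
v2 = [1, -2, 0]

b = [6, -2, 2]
c1 = 2, c2 = 2

b = 2·v1 + 2·v2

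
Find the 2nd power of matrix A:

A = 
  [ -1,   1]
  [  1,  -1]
A² = A·A:
A²[1,1] = (-1)(-1) + (1)(1) = 2
A²[1,2] = (-1)(1) + (1)(-1) = -2
A²[2,1] = (1)(-1) + (-1)(1) = -2
A²[2,2] = (1)(1) + (-1)(-1) = 2
A² = 
  [  2,  -2]
  [ -2,   2]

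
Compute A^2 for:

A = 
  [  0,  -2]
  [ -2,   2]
A² = A·A:
A²[1,1] = (0)(0) + (-2)(-2) = 4
A²[1,2] = (0)(-2) + (-2)(2) = -4
A²[2,1] = (-2)(0) + (2)(-2) = -4
A²[2,2] = (-2)(-2) + (2)(2) = 8
A² = 
  [  4,  -4]
  [ -4,   8]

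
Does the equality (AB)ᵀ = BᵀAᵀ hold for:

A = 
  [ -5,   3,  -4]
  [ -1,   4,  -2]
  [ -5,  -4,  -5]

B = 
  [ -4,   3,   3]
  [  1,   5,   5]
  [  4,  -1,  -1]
Yes

(AB)ᵀ = 
  [  7,   0,  -4]
  [  4,  19, -30]
  [  4,  19, -30]

BᵀAᵀ = 
  [  7,   0,  -4]
  [  4,  19, -30]
  [  4,  19, -30]

Both sides are equal — this is the standard identity (AB)ᵀ = BᵀAᵀ, which holds for all A, B.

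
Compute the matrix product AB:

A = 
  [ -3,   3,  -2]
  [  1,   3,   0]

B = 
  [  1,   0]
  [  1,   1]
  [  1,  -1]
AB = 
  [ -2,   5]
  [  4,   3]

A is 2×3 and B is 3×2, so AB is 2×2. Each entry is (row of A)·(column of B):
AB[1,1] = (-3)(1) + (3)(1) + (-2)(1) = -2
AB[1,2] = (-3)(0) + (3)(1) + (-2)(-1) = 5
AB[2,1] = (1)(1) + (3)(1) + (0)(1) = 4
AB[2,2] = (1)(0) + (3)(1) + (0)(-1) = 3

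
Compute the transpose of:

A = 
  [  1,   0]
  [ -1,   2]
Aᵀ = 
  [  1,  -1]
  [  0,   2]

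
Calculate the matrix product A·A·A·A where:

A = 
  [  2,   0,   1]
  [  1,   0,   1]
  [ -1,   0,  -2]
A² = A·A:
A²[1,1] = (2)(2) + (0)(1) + (1)(-1) = 3
A²[1,2] = (2)(0) + (0)(0) + (1)(0) = 0
A²[1,3] = (2)(1) + (0)(1) + (1)(-2) = 0
A²[2,1] = (1)(2) + (0)(1) + (1)(-1) = 1
A²[2,2] = (1)(0) + (0)(0) + (1)(0) = 0
A²[2,3] = (1)(1) + (0)(1) + (1)(-2) = -1
A²[3,1] = (-1)(2) + (0)(1) + (-2)(-1) = 0
A²[3,2] = (-1)(0) + (0)(0) + (-2)(0) = 0
A²[3,3] = (-1)(1) + (0)(1) + (-2)(-2) = 3
A² = 
  [  3,   0,   0]
  [  1,   0,  -1]
  [  0,   0,   3]

A^3 = A^2·A:
A^3[1,1] = (3)(2) + (0)(1) + (0)(-1) = 6
A^3[1,2] = (3)(0) + (0)(0) + (0)(0) = 0
A^3[1,3] = (3)(1) + (0)(1) + (0)(-2) = 3
A^3[2,1] = (1)(2) + (0)(1) + (-1)(-1) = 3
A^3[2,2] = (1)(0) + (0)(0) + (-1)(0) = 0
A^3[2,3] = (1)(1) + (0)(1) + (-1)(-2) = 3
A^3[3,1] = (0)(2) + (0)(1) + (3)(-1) = -3
A^3[3,2] = (0)(0) + (0)(0) + (3)(0) = 0
A^3[3,3] = (0)(1) + (0)(1) + (3)(-2) = -6
A^3 = 
  [  6,   0,   3]
  [  3,   0,   3]
  [ -3,   0,  -6]

A^4 = A^3·A:
A^4[1,1] = (6)(2) + (0)(1) + (3)(-1) = 9
A^4[1,2] = (6)(0) + (0)(0) + (3)(0) = 0
A^4[1,3] = (6)(1) + (0)(1) + (3)(-2) = 0
A^4[2,1] = (3)(2) + (0)(1) + (3)(-1) = 3
A^4[2,2] = (3)(0) + (0)(0) + (3)(0) = 0
A^4[2,3] = (3)(1) + (0)(1) + (3)(-2) = -3
A^4[3,1] = (-3)(2) + (0)(1) + (-6)(-1) = 0
A^4[3,2] = (-3)(0) + (0)(0) + (-6)(0) = 0
A^4[3,3] = (-3)(1) + (0)(1) + (-6)(-2) = 9
A^4 = 
  [  9,   0,   0]
  [  3,   0,  -3]
  [  0,   0,   9]

Therefore
A^4 = 
  [  9,   0,   0]
  [  3,   0,  -3]
  [  0,   0,   9]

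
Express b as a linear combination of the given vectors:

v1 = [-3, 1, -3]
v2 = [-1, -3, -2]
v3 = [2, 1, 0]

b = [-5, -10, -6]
c1 = 0, c2 = 3, c3 = -1

b = 0·v1 + 3·v2 + -1·v3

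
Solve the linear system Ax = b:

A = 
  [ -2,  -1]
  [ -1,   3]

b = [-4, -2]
Row reduce the augmented matrix [A|b]:
R2 → R2 - (1/2)·R1
REF = 
  [ -2,  -1,  -4]
  [  0, 7/2,   0]

Back-substitution:
x₂ = 0 / (7/2) = 0
x₁ = (-4 - (-1)(0)) / (-2) = 2

x = [2, 0]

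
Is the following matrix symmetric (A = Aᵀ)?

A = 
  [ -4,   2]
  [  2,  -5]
Yes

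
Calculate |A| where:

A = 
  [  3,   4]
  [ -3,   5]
For a 2×2 matrix, det = ad - bc = (3)(5) - (4)(-3) = 27

det(A) = 27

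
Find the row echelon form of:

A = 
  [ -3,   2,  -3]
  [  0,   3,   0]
Row operations:
No row operations needed (already in echelon form).

Resulting echelon form:
REF = 
  [ -3,   2,  -3]
  [  0,   3,   0]

Rank = 2 (number of non-zero pivot rows).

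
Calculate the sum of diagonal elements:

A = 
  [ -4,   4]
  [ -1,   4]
0

tr(A) = -4 + 4 = 0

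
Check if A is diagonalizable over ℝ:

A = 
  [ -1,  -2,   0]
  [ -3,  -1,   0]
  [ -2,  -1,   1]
Yes

Characteristic polynomial: det(λI - A) = λ³ + λ² - 7λ + 5
Testing integer divisors of the constant term: p(1) = 0, so (λ - 1) is a factor:
p(λ) = (λ - 1)(λ² + 2λ - 5)
λ² + 2λ - 5 = 0  ⇒  λ = (-2 ± √((2)² - 4·(-5)))/2 = (-2 ± √(24))/2
  = -1 + √6,  -1 - √6
Eigenvalues: 1, -1 + √6, -1 - √6  (≈ 1, 1.449, -3.449)
The two irrational eigenvalues are distinct (simple), so each has alg. mult. = geom. mult. = 1.
λ=1: alg. mult. = 1, geom. mult. = 3 - rank(A - (1)I) = 3 - 2 = 1
Sum of geometric multiplicities equals n, so A has n independent eigenvectors.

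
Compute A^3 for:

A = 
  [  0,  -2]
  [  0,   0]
A^3 = 
  [  0,   0]
  [  0,   0]

A² = A·A:
A²[1,1] = (0)(0) + (-2)(0) = 0
A²[1,2] = (0)(-2) + (-2)(0) = 0
A²[2,1] = (0)(0) + (0)(0) = 0
A²[2,2] = (0)(-2) + (0)(0) = 0
A² = 
  [  0,   0]
  [  0,   0]

A^3 = A^2·A:
A^3[1,1] = (0)(0) + (0)(0) = 0
A^3[1,2] = (0)(-2) + (0)(0) = 0
A^3[2,1] = (0)(0) + (0)(0) = 0
A^3[2,2] = (0)(-2) + (0)(0) = 0
A^3 = 
  [  0,   0]
  [  0,   0]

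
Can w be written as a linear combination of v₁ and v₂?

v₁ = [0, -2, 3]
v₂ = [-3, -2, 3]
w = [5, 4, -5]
No

Form the augmented matrix and row-reduce:
[v₁|v₂|w] = 
  [  0,  -3,   5]
  [ -2,  -2,   4]
  [  3,   3,  -5]
Swap R1 ↔ R2
R3 → R3 + (3/2)·R1
REF = 
  [ -2,  -2,   4]
  [  0,  -3,   5]
  [  0,   0,   1]

Row 3 reads [0 0 | 1], i.e. 0 = 1, so the system is inconsistent and w ∉ span{v₁, v₂}.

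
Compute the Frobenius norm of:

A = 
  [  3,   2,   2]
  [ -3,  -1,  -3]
||A||_F = 6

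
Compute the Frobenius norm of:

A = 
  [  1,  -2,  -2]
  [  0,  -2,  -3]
||A||_F = 4.69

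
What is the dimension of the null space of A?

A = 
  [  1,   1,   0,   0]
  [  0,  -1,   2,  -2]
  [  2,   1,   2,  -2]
nullity(A) = 2

Row reduce:
R3 → R3 - (2)·R1
R3 → R3 - (1)·R2
REF = 
  [  1,   1,   0,   0]
  [  0,  -1,   2,  -2]
  [  0,   0,   0,   0]
Pivot columns: 1, 2 → 2 pivots.
rank(A) = 2, so nullity(A) = 4 - 2 = 2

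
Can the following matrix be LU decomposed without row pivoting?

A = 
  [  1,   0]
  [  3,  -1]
Yes.
A[1,1] = 1 ≠ 0, so Gaussian elimination proceeds without a row swap: multiplier ℓ₂₁ = (3)/(1) = 3, and U[2,2] = -1 - (3)(0) = -1.
L = 
  [  1,   0]
  [  3,   1]
U = 
  [  1,   0]
  [  0,  -1]
Check row 2 of LU: [(3)(1), (3)(0) + (-1)] = [3, -1] = row 2 of A ✓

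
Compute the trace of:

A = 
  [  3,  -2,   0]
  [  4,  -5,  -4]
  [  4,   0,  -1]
-3

tr(A) = 3 + -5 + -1 = -3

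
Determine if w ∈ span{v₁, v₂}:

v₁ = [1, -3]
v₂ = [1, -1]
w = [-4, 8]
Yes

Form the augmented matrix and row-reduce:
[v₁|v₂|w] = 
  [  1,   1,  -4]
  [ -3,  -1,   8]
R2 → R2 + (3)·R1
REF = 
  [  1,   1,  -4]
  [  0,   2,  -4]

No row of the form [0 0 | nonzero], so the system is consistent. Back-substitution gives c₁ = -2, c₂ = -2: w = (-2)·v₁ + (-2)·v₂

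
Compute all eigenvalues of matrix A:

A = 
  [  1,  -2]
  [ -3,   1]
tr(A) = 2, det(A) = -5
Characteristic polynomial: λ² - tr(A)λ + det(A) = λ² - 2λ - 5
λ² - 2λ - 5 = 0  ⇒  λ = (2 ± √((-2)² - 4·(-5)))/2 = (2 ± √(24))/2
  = 1 + √6,  1 - √6

λ = 1 + √6, 1 - √6  (≈ 3.449, -1.449)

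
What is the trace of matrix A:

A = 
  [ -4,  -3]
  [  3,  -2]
-6

tr(A) = -4 + -2 = -6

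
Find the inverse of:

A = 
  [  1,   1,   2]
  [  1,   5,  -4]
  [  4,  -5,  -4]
det(A) = (1)·((5)(-4) - (-4)(-5)) - (1)·((1)(-4) - (-4)(4)) + (2)·((1)(-5) - (5)(4))
  = (1)(-40) - (1)(12) + (2)(-25)
  = -102
det(A) = -102 ≠ 0, so A is invertible.

Cofactors Cᵢⱼ = (-1)ⁱ⁺ʲ·Mᵢⱼ:
C = 
  [-40, -12, -25]
  [ -6, -12,   9]
  [-14,   6,   4]

adj(A) = Cᵀ:
adj(A) = 
  [-40,  -6, -14]
  [-12, -12,   6]
  [-25,   9,   4]

A⁻¹ = (-1/102) · adj(A):
A⁻¹ = 
  [ 20/51,   1/17,   7/51]
  [  2/17,   2/17,  -1/17]
  [25/102,  -3/34,  -2/51]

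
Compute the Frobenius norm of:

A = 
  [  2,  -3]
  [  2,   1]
||A||_F = 4.243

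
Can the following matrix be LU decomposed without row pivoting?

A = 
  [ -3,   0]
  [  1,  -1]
Yes.
A[1,1] = -3 ≠ 0, so Gaussian elimination proceeds without a row swap: multiplier ℓ₂₁ = (1)/(-3) = -1/3, and U[2,2] = -1 - (-1/3)(0) = -1.
L = 
  [   1,    0]
  [-1/3,    1]
U = 
  [ -3,   0]
  [  0,  -1]
Check row 2 of LU: [(-1/3)(-3), (-1/3)(0) + (-1)] = [1, -1] = row 2 of A ✓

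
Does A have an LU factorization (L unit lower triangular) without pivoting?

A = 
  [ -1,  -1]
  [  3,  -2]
Yes.
A[1,1] = -1 ≠ 0, so Gaussian elimination proceeds without a row swap: multiplier ℓ₂₁ = (3)/(-1) = -3, and U[2,2] = -2 - (-3)(-1) = -5.
L = 
  [  1,   0]
  [ -3,   1]
U = 
  [ -1,  -1]
  [  0,  -5]
Check row 2 of LU: [(-3)(-1), (-3)(-1) + (-5)] = [3, -2] = row 2 of A ✓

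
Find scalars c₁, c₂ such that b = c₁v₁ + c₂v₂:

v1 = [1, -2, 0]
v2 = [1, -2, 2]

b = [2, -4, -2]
c1 = 3, c2 = -1

b = 3·v1 + -1·v2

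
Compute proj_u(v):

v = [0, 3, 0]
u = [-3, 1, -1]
proj_u(v) = [-9/11, 3/11, -3/11]

v·u = (0)(-3) + (3)(1) + (0)(-1) = 3
u·u = (-3)² + (1)² + (-1)² = 11
proj_u(v) = (v·u / u·u) × u = (3/11) × u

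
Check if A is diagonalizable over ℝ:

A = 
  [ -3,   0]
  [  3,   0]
Yes

tr(A) = -3, det(A) = 0
Characteristic polynomial: λ² - tr(A)λ + det(A) = λ² + 3λ
λ² + 3λ = λ(λ + 3)
Eigenvalues: 0, -3
λ=-3: alg. mult. = 1, geom. mult. = 2 - rank(A - (-3)I) = 2 - 1 = 1
λ=0: alg. mult. = 1, geom. mult. = 2 - rank(A - (0)I) = 2 - 1 = 1
Sum of geometric multiplicities equals n, so A has n independent eigenvectors.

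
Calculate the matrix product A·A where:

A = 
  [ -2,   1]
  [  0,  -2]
A² = A·A:
A²[1,1] = (-2)(-2) + (1)(0) = 4
A²[1,2] = (-2)(1) + (1)(-2) = -4
A²[2,1] = (0)(-2) + (-2)(0) = 0
A²[2,2] = (0)(1) + (-2)(-2) = 4
A² = 
  [  4,  -4]
  [  0,   4]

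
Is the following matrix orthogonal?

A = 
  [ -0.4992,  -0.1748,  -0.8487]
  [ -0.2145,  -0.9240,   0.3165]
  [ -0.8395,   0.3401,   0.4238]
Yes

AᵀA = 
  [  1,  -0.0001,   0]
  [ -0.0001,   1,   0]
  [  0,   0,   1.0001]
≈ I (equal to I up to the 4-dp rounding of the entries)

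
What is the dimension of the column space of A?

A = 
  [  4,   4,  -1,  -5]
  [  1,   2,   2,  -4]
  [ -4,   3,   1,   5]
dim(Col(A)) = 3

Row reduce:
R2 → R2 - (1/4)·R1
R3 → R3 + (1)·R1
R3 → R3 - (7)·R2
REF = 
  [    4,     4,    -1,    -5]
  [    0,     1,   9/4, -11/4]
  [    0,     0, -63/4,  77/4]
Pivot columns: 1, 2, 3 → 3 pivots.
dim(Col(A)) = number of pivot columns = 3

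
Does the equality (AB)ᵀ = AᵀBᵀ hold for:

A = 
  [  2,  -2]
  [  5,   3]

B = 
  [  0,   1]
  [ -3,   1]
No

(AB)ᵀ = 
  [  6,  -9]
  [  0,   8]

AᵀBᵀ = 
  [  5,  -1]
  [  3,   9]

The two matrices differ, so (AB)ᵀ ≠ AᵀBᵀ in general. The correct identity is (AB)ᵀ = BᵀAᵀ.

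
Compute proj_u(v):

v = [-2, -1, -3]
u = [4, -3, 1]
proj_u(v) = [-16/13, 12/13, -4/13]

v·u = (-2)(4) + (-1)(-3) + (-3)(1) = -8
u·u = (4)² + (-3)² + (1)² = 26
proj_u(v) = (v·u / u·u) × u = (-8/26) × u = (-4/13) × u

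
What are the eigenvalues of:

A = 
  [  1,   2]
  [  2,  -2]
tr(A) = -1, det(A) = -6
Characteristic polynomial: λ² - tr(A)λ + det(A) = λ² + λ - 6
λ² + λ - 6 = (λ + 3)(λ - 2)

λ = 2, -3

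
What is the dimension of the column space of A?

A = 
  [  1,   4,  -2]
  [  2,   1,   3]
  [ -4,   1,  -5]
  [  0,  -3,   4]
dim(Col(A)) = 3

Row reduce:
R2 → R2 - (2)·R1
R3 → R3 + (4)·R1
R3 → R3 + (17/7)·R2
R4 → R4 - (3/7)·R2
R4 → R4 - (1/4)·R3
REF = 
  [  1,   4,  -2]
  [  0,  -7,   7]
  [  0,   0,   4]
  [  0,   0,   0]
Pivot columns: 1, 2, 3 → 3 pivots.
dim(Col(A)) = number of pivot columns = 3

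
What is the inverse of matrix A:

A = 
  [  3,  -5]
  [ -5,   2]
det(A) = (3)(2) - (-5)(-5) = -19
For a 2×2 matrix, A⁻¹ = (1/det(A)) · [[d, -b], [-c, a]]
    = (-1/19) · [[2, 5], [5, 3]]

A⁻¹ = 
  [-2/19, -5/19]
  [-5/19, -3/19]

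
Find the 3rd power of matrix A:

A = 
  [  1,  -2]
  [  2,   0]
A^3 = 
  [ -7,   6]
  [ -6,  -4]

A² = A·A:
A²[1,1] = (1)(1) + (-2)(2) = -3
A²[1,2] = (1)(-2) + (-2)(0) = -2
A²[2,1] = (2)(1) + (0)(2) = 2
A²[2,2] = (2)(-2) + (0)(0) = -4
A² = 
  [ -3,  -2]
  [  2,  -4]

A^3 = A^2·A:
A^3[1,1] = (-3)(1) + (-2)(2) = -7
A^3[1,2] = (-3)(-2) + (-2)(0) = 6
A^3[2,1] = (2)(1) + (-4)(2) = -6
A^3[2,2] = (2)(-2) + (-4)(0) = -4
A^3 = 
  [ -7,   6]
  [ -6,  -4]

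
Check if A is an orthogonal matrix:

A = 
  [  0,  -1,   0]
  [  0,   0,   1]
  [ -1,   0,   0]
Yes

AᵀA = 
  [  1,   0,   0]
  [  0,   1,   0]
  [  0,   0,   1]
= I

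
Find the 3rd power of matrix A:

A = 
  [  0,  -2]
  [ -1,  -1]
A² = A·A:
A²[1,1] = (0)(0) + (-2)(-1) = 2
A²[1,2] = (0)(-2) + (-2)(-1) = 2
A²[2,1] = (-1)(0) + (-1)(-1) = 1
A²[2,2] = (-1)(-2) + (-1)(-1) = 3
A² = 
  [  2,   2]
  [  1,   3]

A^3 = A^2·A:
A^3[1,1] = (2)(0) + (2)(-1) = -2
A^3[1,2] = (2)(-2) + (2)(-1) = -6
A^3[2,1] = (1)(0) + (3)(-1) = -3
A^3[2,2] = (1)(-2) + (3)(-1) = -5
A^3 = 
  [ -2,  -6]
  [ -3,  -5]

Therefore
A^3 = 
  [ -2,  -6]
  [ -3,  -5]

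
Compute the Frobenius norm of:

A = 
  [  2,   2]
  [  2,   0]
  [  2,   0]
||A||_F = 4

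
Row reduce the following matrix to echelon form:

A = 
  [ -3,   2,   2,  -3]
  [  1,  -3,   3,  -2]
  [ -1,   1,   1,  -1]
Row operations:
R2 → R2 + (1/3)·R1
R3 → R3 - (1/3)·R1
R3 → R3 + (1/7)·R2

Resulting echelon form:
REF = 
  [  -3,    2,    2,   -3]
  [   0, -7/3, 11/3,   -3]
  [   0,    0,  6/7, -3/7]

Rank = 3 (number of non-zero pivot rows).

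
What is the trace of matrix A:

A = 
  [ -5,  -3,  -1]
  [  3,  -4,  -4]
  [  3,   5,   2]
-7

tr(A) = -5 + -4 + 2 = -7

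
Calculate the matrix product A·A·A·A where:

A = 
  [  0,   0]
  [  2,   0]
A^4 = 
  [  0,   0]
  [  0,   0]

A² = A·A:
A²[1,1] = (0)(0) + (0)(2) = 0
A²[1,2] = (0)(0) + (0)(0) = 0
A²[2,1] = (2)(0) + (0)(2) = 0
A²[2,2] = (2)(0) + (0)(0) = 0
A² = 
  [  0,   0]
  [  0,   0]

A^3 = A^2·A:
A^3[1,1] = (0)(0) + (0)(2) = 0
A^3[1,2] = (0)(0) + (0)(0) = 0
A^3[2,1] = (0)(0) + (0)(2) = 0
A^3[2,2] = (0)(0) + (0)(0) = 0
A^3 = 
  [  0,   0]
  [  0,   0]

A^4 = A^3·A:
A^4[1,1] = (0)(0) + (0)(2) = 0
A^4[1,2] = (0)(0) + (0)(0) = 0
A^4[2,1] = (0)(0) + (0)(2) = 0
A^4[2,2] = (0)(0) + (0)(0) = 0
A^4 = 
  [  0,   0]
  [  0,   0]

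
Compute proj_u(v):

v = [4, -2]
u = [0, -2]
v·u = (4)(0) + (-2)(-2) = 4
u·u = (0)² + (-2)² = 4
proj_u(v) = (v·u / u·u) × u = (4/4) × u = (1) × u

proj_u(v) = [0, -2]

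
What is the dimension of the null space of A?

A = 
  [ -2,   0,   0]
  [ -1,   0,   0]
nullity(A) = 2

Row reduce:
R2 → R2 - (1/2)·R1
REF = 
  [ -2,   0,   0]
  [  0,   0,   0]
Pivot columns: 1 → 1 pivot.
rank(A) = 1, so nullity(A) = 3 - 1 = 2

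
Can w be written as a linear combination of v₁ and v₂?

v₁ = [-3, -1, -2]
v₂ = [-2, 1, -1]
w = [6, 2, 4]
Yes

Form the augmented matrix and row-reduce:
[v₁|v₂|w] = 
  [ -3,  -2,   6]
  [ -1,   1,   2]
  [ -2,  -1,   4]
R2 → R2 - (1/3)·R1
R3 → R3 - (2/3)·R1
R3 → R3 - (1/5)·R2
REF = 
  [ -3,  -2,   6]
  [  0, 5/3,   0]
  [  0,   0,   0]

No row of the form [0 0 | nonzero], so the system is consistent. Back-substitution gives c₁ = -2, c₂ = 0: w = (-2)·v₁ + (0)·v₂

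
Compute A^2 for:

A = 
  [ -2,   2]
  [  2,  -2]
A² = A·A:
A²[1,1] = (-2)(-2) + (2)(2) = 8
A²[1,2] = (-2)(2) + (2)(-2) = -8
A²[2,1] = (2)(-2) + (-2)(2) = -8
A²[2,2] = (2)(2) + (-2)(-2) = 8
A² = 
  [  8,  -8]
  [ -8,   8]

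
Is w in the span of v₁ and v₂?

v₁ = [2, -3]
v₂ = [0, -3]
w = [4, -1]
Yes

Form the augmented matrix and row-reduce:
[v₁|v₂|w] = 
  [  2,   0,   4]
  [ -3,  -3,  -1]
R2 → R2 + (3/2)·R1
REF = 
  [  2,   0,   4]
  [  0,  -3,   5]

No row of the form [0 0 | nonzero], so the system is consistent. Back-substitution gives c₁ = 2, c₂ = -5/3: w = (2)·v₁ + (-5/3)·v₂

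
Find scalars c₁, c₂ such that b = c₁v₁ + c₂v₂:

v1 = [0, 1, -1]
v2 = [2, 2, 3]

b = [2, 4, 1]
c1 = 2, c2 = 1

b = 2·v1 + 1·v2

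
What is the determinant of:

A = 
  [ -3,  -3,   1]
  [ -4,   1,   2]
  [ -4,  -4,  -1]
Cofactor expansion along row 1:
det(A) = (-3)·((1)(-1) - (2)(-4)) - (-3)·((-4)(-1) - (2)(-4)) + (1)·((-4)(-4) - (1)(-4))
  = (-3)(7) - (-3)(12) + (1)(20)
  = 35

det(A) = 35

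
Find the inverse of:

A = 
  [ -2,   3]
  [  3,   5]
det(A) = (-2)(5) - (3)(3) = -19
For a 2×2 matrix, A⁻¹ = (1/det(A)) · [[d, -b], [-c, a]]
    = (-1/19) · [[5, -3], [-3, -2]]

A⁻¹ = 
  [-5/19,  3/19]
  [ 3/19,  2/19]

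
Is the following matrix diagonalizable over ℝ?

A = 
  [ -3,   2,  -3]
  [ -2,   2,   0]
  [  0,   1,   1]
No

Characteristic polynomial: det(λI - A) = λ³ - 3λ - 4
By the rational root theorem any rational root is an integer dividing 4; none of those is a root, so p(λ) has no rational roots and hence (being an irreducible cubic) no repeated roots.
Discriminant of the cubic: Δ = -324
Δ < 0 ⇒ one real eigenvalue and a complex-conjugate pair: λ ≈ 2.196, -1.098 + 0.785i, -1.098 - 0.785i
Has complex eigenvalues (not diagonalizable over ℝ).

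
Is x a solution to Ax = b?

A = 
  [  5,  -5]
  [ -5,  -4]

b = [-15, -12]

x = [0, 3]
Yes

Ax = [-15, -12] = b ✓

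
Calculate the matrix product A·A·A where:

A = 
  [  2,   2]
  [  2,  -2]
A^3 = 
  [ 16,  16]
  [ 16, -16]

A² = A·A:
A²[1,1] = (2)(2) + (2)(2) = 8
A²[1,2] = (2)(2) + (2)(-2) = 0
A²[2,1] = (2)(2) + (-2)(2) = 0
A²[2,2] = (2)(2) + (-2)(-2) = 8
A² = 
  [  8,   0]
  [  0,   8]

A^3 = A^2·A:
A^3[1,1] = (8)(2) + (0)(2) = 16
A^3[1,2] = (8)(2) + (0)(-2) = 16
A^3[2,1] = (0)(2) + (8)(2) = 16
A^3[2,2] = (0)(2) + (8)(-2) = -16
A^3 = 
  [ 16,  16]
  [ 16, -16]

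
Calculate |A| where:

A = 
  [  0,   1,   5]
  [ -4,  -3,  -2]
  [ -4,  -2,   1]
-8

Cofactor expansion along row 1:
det(A) = (0)·((-3)(1) - (-2)(-2)) - (1)·((-4)(1) - (-2)(-4)) + (5)·((-4)(-2) - (-3)(-4))
  = (0)(-7) - (1)(-12) + (5)(-4)
  = -8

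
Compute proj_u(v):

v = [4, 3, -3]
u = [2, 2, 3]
v·u = (4)(2) + (3)(2) + (-3)(3) = 5
u·u = (2)² + (2)² + (3)² = 17
proj_u(v) = (v·u / u·u) × u = (5/17) × u

proj_u(v) = [10/17, 10/17, 15/17]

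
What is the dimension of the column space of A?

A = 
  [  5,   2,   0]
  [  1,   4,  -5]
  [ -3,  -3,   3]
dim(Col(A)) = 3

Row reduce:
R2 → R2 - (1/5)·R1
R3 → R3 + (3/5)·R1
R3 → R3 + (1/2)·R2
REF = 
  [   5,    2,    0]
  [   0, 18/5,   -5]
  [   0,    0,  1/2]
Pivot columns: 1, 2, 3 → 3 pivots.
dim(Col(A)) = number of pivot columns = 3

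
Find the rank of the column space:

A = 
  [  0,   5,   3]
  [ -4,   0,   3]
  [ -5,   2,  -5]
Row reduce:
Swap R1 ↔ R2
R3 → R3 - (5/4)·R1
R3 → R3 - (2/5)·R2
REF = 
  [     -4,       0,       3]
  [      0,       5,       3]
  [      0,       0, -199/20]
Pivot columns: 1, 2, 3 → 3 pivots.
dim(Col(A)) = number of pivot columns = 3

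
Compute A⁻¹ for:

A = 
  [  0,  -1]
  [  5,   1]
det(A) = (0)(1) - (-1)(5) = 5
For a 2×2 matrix, A⁻¹ = (1/det(A)) · [[d, -b], [-c, a]]
    = (1/5) · [[1, 1], [-5, 0]]

A⁻¹ = 
  [1/5, 1/5]
  [ -1,   0]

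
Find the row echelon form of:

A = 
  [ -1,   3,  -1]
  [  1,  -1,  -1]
Row operations:
R2 → R2 + (1)·R1

Resulting echelon form:
REF = 
  [ -1,   3,  -1]
  [  0,   2,  -2]

Rank = 2 (number of non-zero pivot rows).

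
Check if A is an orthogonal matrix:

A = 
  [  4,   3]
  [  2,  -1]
No

AᵀA = 
  [ 20,  10]
  [ 10,  10]
≠ I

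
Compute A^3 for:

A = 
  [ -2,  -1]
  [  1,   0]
A² = A·A:
A²[1,1] = (-2)(-2) + (-1)(1) = 3
A²[1,2] = (-2)(-1) + (-1)(0) = 2
A²[2,1] = (1)(-2) + (0)(1) = -2
A²[2,2] = (1)(-1) + (0)(0) = -1
A² = 
  [  3,   2]
  [ -2,  -1]

A^3 = A^2·A:
A^3[1,1] = (3)(-2) + (2)(1) = -4
A^3[1,2] = (3)(-1) + (2)(0) = -3
A^3[2,1] = (-2)(-2) + (-1)(1) = 3
A^3[2,2] = (-2)(-1) + (-1)(0) = 2
A^3 = 
  [ -4,  -3]
  [  3,   2]

Therefore
A^3 = 
  [ -4,  -3]
  [  3,   2]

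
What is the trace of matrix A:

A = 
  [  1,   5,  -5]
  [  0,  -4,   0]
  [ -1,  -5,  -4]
-7

tr(A) = 1 + -4 + -4 = -7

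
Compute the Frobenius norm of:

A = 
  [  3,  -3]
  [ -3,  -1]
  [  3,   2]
||A||_F = 6.403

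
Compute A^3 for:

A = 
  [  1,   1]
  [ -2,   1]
A² = A·A:
A²[1,1] = (1)(1) + (1)(-2) = -1
A²[1,2] = (1)(1) + (1)(1) = 2
A²[2,1] = (-2)(1) + (1)(-2) = -4
A²[2,2] = (-2)(1) + (1)(1) = -1
A² = 
  [ -1,   2]
  [ -4,  -1]

A^3 = A^2·A:
A^3[1,1] = (-1)(1) + (2)(-2) = -5
A^3[1,2] = (-1)(1) + (2)(1) = 1
A^3[2,1] = (-4)(1) + (-1)(-2) = -2
A^3[2,2] = (-4)(1) + (-1)(1) = -5
A^3 = 
  [ -5,   1]
  [ -2,  -5]

Therefore
A^3 = 
  [ -5,   1]
  [ -2,  -5]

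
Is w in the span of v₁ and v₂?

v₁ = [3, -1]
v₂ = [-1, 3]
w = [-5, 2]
Yes

Form the augmented matrix and row-reduce:
[v₁|v₂|w] = 
  [  3,  -1,  -5]
  [ -1,   3,   2]
R2 → R2 + (1/3)·R1
REF = 
  [  3,  -1,  -5]
  [  0, 8/3, 1/3]

No row of the form [0 0 | nonzero], so the system is consistent. Back-substitution gives c₁ = -13/8, c₂ = 1/8: w = (-13/8)·v₁ + (1/8)·v₂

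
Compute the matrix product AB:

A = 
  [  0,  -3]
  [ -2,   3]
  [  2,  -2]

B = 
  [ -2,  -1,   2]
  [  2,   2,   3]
AB = 
  [ -6,  -6,  -9]
  [ 10,   8,   5]
  [ -8,  -6,  -2]

A is 3×2 and B is 2×3, so AB is 3×3. Each entry is (row of A)·(column of B):
AB[1,1] = (0)(-2) + (-3)(2) = -6
AB[1,2] = (0)(-1) + (-3)(2) = -6
AB[1,3] = (0)(2) + (-3)(3) = -9
AB[2,1] = (-2)(-2) + (3)(2) = 10
AB[2,2] = (-2)(-1) + (3)(2) = 8
AB[2,3] = (-2)(2) + (3)(3) = 5
AB[3,1] = (2)(-2) + (-2)(2) = -8
AB[3,2] = (2)(-1) + (-2)(2) = -6
AB[3,3] = (2)(2) + (-2)(3) = -2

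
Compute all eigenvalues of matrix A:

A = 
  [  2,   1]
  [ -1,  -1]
tr(A) = 1, det(A) = -1
Characteristic polynomial: λ² - tr(A)λ + det(A) = λ² - λ - 1
λ² - λ - 1 = 0  ⇒  λ = (1 ± √((-1)² - 4·(-1)))/2 = (1 ± √(5))/2
  = (1 + √5)/2,  (1 - √5)/2

λ = (1 + √5)/2, (1 - √5)/2  (≈ 1.618, -0.618)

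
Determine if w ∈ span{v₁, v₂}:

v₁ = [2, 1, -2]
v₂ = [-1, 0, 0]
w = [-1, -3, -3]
No

Form the augmented matrix and row-reduce:
[v₁|v₂|w] = 
  [  2,  -1,  -1]
  [  1,   0,  -3]
  [ -2,   0,  -3]
R2 → R2 - (1/2)·R1
R3 → R3 + (1)·R1
R3 → R3 + (2)·R2
REF = 
  [   2,   -1,   -1]
  [   0,  1/2, -5/2]
  [   0,    0,   -9]

Row 3 reads [0 0 | -9], i.e. 0 = -9, so the system is inconsistent and w ∉ span{v₁, v₂}.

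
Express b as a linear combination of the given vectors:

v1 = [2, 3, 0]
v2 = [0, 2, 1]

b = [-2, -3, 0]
c1 = -1, c2 = 0

b = -1·v1 + 0·v2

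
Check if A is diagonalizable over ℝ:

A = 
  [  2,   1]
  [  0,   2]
No

tr(A) = 4, det(A) = 4
Characteristic polynomial: λ² - tr(A)λ + det(A) = λ² - 4λ + 4
λ² - 4λ + 4 = (λ - 2)²
Eigenvalues: 2, 2
λ=2: alg. mult. = 2, geom. mult. = 2 - rank(A - (2)I) = 2 - 1 = 1
Sum of geometric multiplicities = 1 < n = 2, so there aren't enough independent eigenvectors.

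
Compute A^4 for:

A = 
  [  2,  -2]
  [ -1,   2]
A^4 = 
  [ 68, -96]
  [-48,  68]

A² = A·A:
A²[1,1] = (2)(2) + (-2)(-1) = 6
A²[1,2] = (2)(-2) + (-2)(2) = -8
A²[2,1] = (-1)(2) + (2)(-1) = -4
A²[2,2] = (-1)(-2) + (2)(2) = 6
A² = 
  [  6,  -8]
  [ -4,   6]

A^3 = A^2·A:
A^3[1,1] = (6)(2) + (-8)(-1) = 20
A^3[1,2] = (6)(-2) + (-8)(2) = -28
A^3[2,1] = (-4)(2) + (6)(-1) = -14
A^3[2,2] = (-4)(-2) + (6)(2) = 20
A^3 = 
  [ 20, -28]
  [-14,  20]

A^4 = A^3·A:
A^4[1,1] = (20)(2) + (-28)(-1) = 68
A^4[1,2] = (20)(-2) + (-28)(2) = -96
A^4[2,1] = (-14)(2) + (20)(-1) = -48
A^4[2,2] = (-14)(-2) + (20)(2) = 68
A^4 = 
  [ 68, -96]
  [-48,  68]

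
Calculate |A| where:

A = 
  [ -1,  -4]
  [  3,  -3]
For a 2×2 matrix, det = ad - bc = (-1)(-3) - (-4)(3) = 15

det(A) = 15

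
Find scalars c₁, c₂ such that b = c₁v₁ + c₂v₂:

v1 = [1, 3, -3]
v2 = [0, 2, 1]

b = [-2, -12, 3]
c1 = -2, c2 = -3

b = -2·v1 + -3·v2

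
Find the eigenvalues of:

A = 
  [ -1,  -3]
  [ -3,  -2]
λ = (-3 + √37)/2, (-3 - √37)/2  (≈ 1.541, -4.541)

tr(A) = -3, det(A) = -7
Characteristic polynomial: λ² - tr(A)λ + det(A) = λ² + 3λ - 7
λ² + 3λ - 7 = 0  ⇒  λ = (-3 ± √((3)² - 4·(-7)))/2 = (-3 ± √(37))/2
  = (-3 + √37)/2,  (-3 - √37)/2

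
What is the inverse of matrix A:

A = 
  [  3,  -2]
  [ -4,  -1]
det(A) = (3)(-1) - (-2)(-4) = -11
For a 2×2 matrix, A⁻¹ = (1/det(A)) · [[d, -b], [-c, a]]
    = (-1/11) · [[-1, 2], [4, 3]]

A⁻¹ = 
  [ 1/11, -2/11]
  [-4/11, -3/11]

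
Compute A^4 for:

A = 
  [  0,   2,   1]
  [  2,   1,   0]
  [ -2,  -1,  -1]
A² = A·A:
A²[1,1] = (0)(0) + (2)(2) + (1)(-2) = 2
A²[1,2] = (0)(2) + (2)(1) + (1)(-1) = 1
A²[1,3] = (0)(1) + (2)(0) + (1)(-1) = -1
A²[2,1] = (2)(0) + (1)(2) + (0)(-2) = 2
A²[2,2] = (2)(2) + (1)(1) + (0)(-1) = 5
A²[2,3] = (2)(1) + (1)(0) + (0)(-1) = 2
A²[3,1] = (-2)(0) + (-1)(2) + (-1)(-2) = 0
A²[3,2] = (-2)(2) + (-1)(1) + (-1)(-1) = -4
A²[3,3] = (-2)(1) + (-1)(0) + (-1)(-1) = -1
A² = 
  [  2,   1,  -1]
  [  2,   5,   2]
  [  0,  -4,  -1]

A^3 = A^2·A:
A^3[1,1] = (2)(0) + (1)(2) + (-1)(-2) = 4
A^3[1,2] = (2)(2) + (1)(1) + (-1)(-1) = 6
A^3[1,3] = (2)(1) + (1)(0) + (-1)(-1) = 3
A^3[2,1] = (2)(0) + (5)(2) + (2)(-2) = 6
A^3[2,2] = (2)(2) + (5)(1) + (2)(-1) = 7
A^3[2,3] = (2)(1) + (5)(0) + (2)(-1) = 0
A^3[3,1] = (0)(0) + (-4)(2) + (-1)(-2) = -6
A^3[3,2] = (0)(2) + (-4)(1) + (-1)(-1) = -3
A^3[3,3] = (0)(1) + (-4)(0) + (-1)(-1) = 1
A^3 = 
  [  4,   6,   3]
  [  6,   7,   0]
  [ -6,  -3,   1]

A^4 = A^3·A:
A^4[1,1] = (4)(0) + (6)(2) + (3)(-2) = 6
A^4[1,2] = (4)(2) + (6)(1) + (3)(-1) = 11
A^4[1,3] = (4)(1) + (6)(0) + (3)(-1) = 1
A^4[2,1] = (6)(0) + (7)(2) + (0)(-2) = 14
A^4[2,2] = (6)(2) + (7)(1) + (0)(-1) = 19
A^4[2,3] = (6)(1) + (7)(0) + (0)(-1) = 6
A^4[3,1] = (-6)(0) + (-3)(2) + (1)(-2) = -8
A^4[3,2] = (-6)(2) + (-3)(1) + (1)(-1) = -16
A^4[3,3] = (-6)(1) + (-3)(0) + (1)(-1) = -7
A^4 = 
  [  6,  11,   1]
  [ 14,  19,   6]
  [ -8, -16,  -7]

Therefore
A^4 = 
  [  6,  11,   1]
  [ 14,  19,   6]
  [ -8, -16,  -7]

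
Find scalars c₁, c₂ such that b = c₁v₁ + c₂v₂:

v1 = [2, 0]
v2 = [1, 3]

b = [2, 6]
c1 = 0, c2 = 2

b = 0·v1 + 2·v2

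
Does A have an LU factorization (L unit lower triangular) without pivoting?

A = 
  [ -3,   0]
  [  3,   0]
Yes.
A[1,1] = -3 ≠ 0, so Gaussian elimination proceeds without a row swap: multiplier ℓ₂₁ = (3)/(-3) = -1, and U[2,2] = 0 - (-1)(0) = 0.
L = 
  [  1,   0]
  [ -1,   1]
U = 
  [ -3,   0]
  [  0,   0]
Check row 2 of LU: [(-1)(-3), (-1)(0) + 0] = [3, 0] = row 2 of A ✓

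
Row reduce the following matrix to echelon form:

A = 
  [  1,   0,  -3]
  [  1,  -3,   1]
Row operations:
R2 → R2 - (1)·R1

Resulting echelon form:
REF = 
  [  1,   0,  -3]
  [  0,  -3,   4]

Rank = 2 (number of non-zero pivot rows).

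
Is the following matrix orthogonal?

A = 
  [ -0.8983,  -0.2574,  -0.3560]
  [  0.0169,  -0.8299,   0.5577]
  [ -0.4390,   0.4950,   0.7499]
Yes

AᵀA = 
  [  0.9999,  -0.0001,   0]
  [ -0.0001,   1,   0]
  [  0,   0,   1.0001]
≈ I (equal to I up to the 4-dp rounding of the entries)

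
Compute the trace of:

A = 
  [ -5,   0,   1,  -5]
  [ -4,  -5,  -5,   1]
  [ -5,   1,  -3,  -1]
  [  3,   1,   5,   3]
-10

tr(A) = -5 + -5 + -3 + 3 = -10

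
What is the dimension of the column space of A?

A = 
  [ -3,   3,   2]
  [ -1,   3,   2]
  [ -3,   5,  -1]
dim(Col(A)) = 3

Row reduce:
R2 → R2 - (1/3)·R1
R3 → R3 - (1)·R1
R3 → R3 - (1)·R2
REF = 
  [   -3,     3,     2]
  [    0,     2,   4/3]
  [    0,     0, -13/3]
Pivot columns: 1, 2, 3 → 3 pivots.
dim(Col(A)) = number of pivot columns = 3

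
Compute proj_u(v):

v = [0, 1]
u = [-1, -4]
v·u = (0)(-1) + (1)(-4) = -4
u·u = (-1)² + (-4)² = 17
proj_u(v) = (v·u / u·u) × u = (-4/17) × u

proj_u(v) = [4/17, 16/17]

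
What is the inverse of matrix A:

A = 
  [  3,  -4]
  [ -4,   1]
det(A) = (3)(1) - (-4)(-4) = -13
For a 2×2 matrix, A⁻¹ = (1/det(A)) · [[d, -b], [-c, a]]
    = (-1/13) · [[1, 4], [4, 3]]

A⁻¹ = 
  [-1/13, -4/13]
  [-4/13, -3/13]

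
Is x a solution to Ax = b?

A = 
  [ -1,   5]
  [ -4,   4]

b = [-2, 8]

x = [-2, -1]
No

Ax = [-3, 4] ≠ b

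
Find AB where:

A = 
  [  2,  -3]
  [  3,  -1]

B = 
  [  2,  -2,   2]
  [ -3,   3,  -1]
AB = 
  [ 13, -13,   7]
  [  9,  -9,   7]

A is 2×2 and B is 2×3, so AB is 2×3. Each entry is (row of A)·(column of B):
AB[1,1] = (2)(2) + (-3)(-3) = 13
AB[1,2] = (2)(-2) + (-3)(3) = -13
AB[1,3] = (2)(2) + (-3)(-1) = 7
AB[2,1] = (3)(2) + (-1)(-3) = 9
AB[2,2] = (3)(-2) + (-1)(3) = -9
AB[2,3] = (3)(2) + (-1)(-1) = 7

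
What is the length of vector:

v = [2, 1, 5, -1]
5.568

||v||₂ = √((2)² + (1)² + (5)² + (-1)²) = √31 = 5.568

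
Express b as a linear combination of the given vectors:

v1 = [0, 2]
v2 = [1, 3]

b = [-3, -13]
c1 = -2, c2 = -3

b = -2·v1 + -3·v2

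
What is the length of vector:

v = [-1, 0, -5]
5.099

||v||₂ = √((-1)² + (0)² + (-5)²) = √26 = 5.099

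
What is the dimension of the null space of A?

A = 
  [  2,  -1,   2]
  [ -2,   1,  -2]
nullity(A) = 2

Row reduce:
R2 → R2 + (1)·R1
REF = 
  [  2,  -1,   2]
  [  0,   0,   0]
Pivot columns: 1 → 1 pivot.
rank(A) = 1, so nullity(A) = 3 - 1 = 2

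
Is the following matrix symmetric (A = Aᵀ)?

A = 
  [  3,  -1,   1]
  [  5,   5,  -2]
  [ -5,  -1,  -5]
No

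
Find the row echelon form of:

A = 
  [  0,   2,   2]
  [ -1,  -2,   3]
Row operations:
Swap R1 ↔ R2

Resulting echelon form:
REF = 
  [ -1,  -2,   3]
  [  0,   2,   2]

Rank = 2 (number of non-zero pivot rows).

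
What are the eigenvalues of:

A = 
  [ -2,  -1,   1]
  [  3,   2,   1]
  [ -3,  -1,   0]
Characteristic polynomial: det(λI - A) = λ³ + 3λ - 4
Testing integer divisors of the constant term: p(1) = 0, so (λ - 1) is a factor:
p(λ) = (λ - 1)(λ² + λ + 4)
λ² + λ + 4 = 0  ⇒  λ = (-1 ± √((1)² - 4·(4)))/2 = (-1 ± √(-15))/2
  = (-1 + i√15)/2,  (-1 - i√15)/2

λ = 1, (-1 + i√15)/2, (-1 - i√15)/2  (≈ 1, -0.5 + 1.936i, -0.5 - 1.936i)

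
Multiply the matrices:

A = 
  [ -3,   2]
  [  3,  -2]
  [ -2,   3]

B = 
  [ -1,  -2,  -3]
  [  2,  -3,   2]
A is 3×2 and B is 2×3, so AB is 3×3. Each entry is (row of A)·(column of B):
AB[1,1] = (-3)(-1) + (2)(2) = 7
AB[1,2] = (-3)(-2) + (2)(-3) = 0
AB[1,3] = (-3)(-3) + (2)(2) = 13
AB[2,1] = (3)(-1) + (-2)(2) = -7
AB[2,2] = (3)(-2) + (-2)(-3) = 0
AB[2,3] = (3)(-3) + (-2)(2) = -13
AB[3,1] = (-2)(-1) + (3)(2) = 8
AB[3,2] = (-2)(-2) + (3)(-3) = -5
AB[3,3] = (-2)(-3) + (3)(2) = 12

AB = 
  [  7,   0,  13]
  [ -7,   0, -13]
  [  8,  -5,  12]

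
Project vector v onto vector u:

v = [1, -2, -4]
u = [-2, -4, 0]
v·u = (1)(-2) + (-2)(-4) + (-4)(0) = 6
u·u = (-2)² + (-4)² + (0)² = 20
proj_u(v) = (v·u / u·u) × u = (6/20) × u = (3/10) × u

proj_u(v) = [-3/5, -6/5, 0]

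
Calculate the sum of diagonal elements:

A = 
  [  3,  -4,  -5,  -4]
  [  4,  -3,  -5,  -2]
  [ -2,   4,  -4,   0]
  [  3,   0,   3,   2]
-2

tr(A) = 3 + -3 + -4 + 2 = -2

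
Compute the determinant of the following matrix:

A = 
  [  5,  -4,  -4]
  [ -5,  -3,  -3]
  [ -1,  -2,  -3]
Cofactor expansion along row 1:
det(A) = (5)·((-3)(-3) - (-3)(-2)) - (-4)·((-5)(-3) - (-3)(-1)) + (-4)·((-5)(-2) - (-3)(-1))
  = (5)(3) - (-4)(12) + (-4)(7)
  = 35

det(A) = 35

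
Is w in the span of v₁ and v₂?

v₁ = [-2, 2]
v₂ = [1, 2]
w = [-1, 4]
Yes

Form the augmented matrix and row-reduce:
[v₁|v₂|w] = 
  [ -2,   1,  -1]
  [  2,   2,   4]
R2 → R2 + (1)·R1
REF = 
  [ -2,   1,  -1]
  [  0,   3,   3]

No row of the form [0 0 | nonzero], so the system is consistent. Back-substitution gives c₁ = 1, c₂ = 1: w = (1)·v₁ + (1)·v₂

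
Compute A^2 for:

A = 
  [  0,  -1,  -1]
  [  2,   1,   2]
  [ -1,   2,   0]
A² = A·A:
A²[1,1] = (0)(0) + (-1)(2) + (-1)(-1) = -1
A²[1,2] = (0)(-1) + (-1)(1) + (-1)(2) = -3
A²[1,3] = (0)(-1) + (-1)(2) + (-1)(0) = -2
A²[2,1] = (2)(0) + (1)(2) + (2)(-1) = 0
A²[2,2] = (2)(-1) + (1)(1) + (2)(2) = 3
A²[2,3] = (2)(-1) + (1)(2) + (2)(0) = 0
A²[3,1] = (-1)(0) + (2)(2) + (0)(-1) = 4
A²[3,2] = (-1)(-1) + (2)(1) + (0)(2) = 3
A²[3,3] = (-1)(-1) + (2)(2) + (0)(0) = 5
A² = 
  [ -1,  -3,  -2]
  [  0,   3,   0]
  [  4,   3,   5]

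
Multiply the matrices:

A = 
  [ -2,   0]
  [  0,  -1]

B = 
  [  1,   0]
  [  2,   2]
AB = 
  [ -2,   0]
  [ -2,  -2]

A is 2×2 and B is 2×2, so AB is 2×2. Each entry is (row of A)·(column of B):
AB[1,1] = (-2)(1) + (0)(2) = -2
AB[1,2] = (-2)(0) + (0)(2) = 0
AB[2,1] = (0)(1) + (-1)(2) = -2
AB[2,2] = (0)(0) + (-1)(2) = -2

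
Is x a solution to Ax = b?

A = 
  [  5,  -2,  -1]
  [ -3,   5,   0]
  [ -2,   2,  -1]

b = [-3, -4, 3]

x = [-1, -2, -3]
No

Ax = [2, -7, 1] ≠ b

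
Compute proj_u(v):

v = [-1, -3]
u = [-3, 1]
proj_u(v) = [0, 0]

v·u = (-1)(-3) + (-3)(1) = 0
u·u = (-3)² + (1)² = 10
proj_u(v) = (v·u / u·u) × u = (0/10) × u = (0) × u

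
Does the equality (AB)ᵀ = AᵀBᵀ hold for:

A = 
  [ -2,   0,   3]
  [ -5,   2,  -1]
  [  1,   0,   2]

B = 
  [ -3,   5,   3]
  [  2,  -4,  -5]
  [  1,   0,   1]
No

(AB)ᵀ = 
  [  9,  18,  -1]
  [-10, -33,   5]
  [ -3, -26,   5]

AᵀBᵀ = 
  [-16,  11,  -1]
  [ 10,  -8,   0]
  [ -8,   0,   5]

The two matrices differ, so (AB)ᵀ ≠ AᵀBᵀ in general. The correct identity is (AB)ᵀ = BᵀAᵀ.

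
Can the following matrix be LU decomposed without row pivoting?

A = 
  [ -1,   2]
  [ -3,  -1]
Yes.
A[1,1] = -1 ≠ 0, so Gaussian elimination proceeds without a row swap: multiplier ℓ₂₁ = (-3)/(-1) = 3, and U[2,2] = -1 - (3)(2) = -7.
L = 
  [  1,   0]
  [  3,   1]
U = 
  [ -1,   2]
  [  0,  -7]
Check row 2 of LU: [(3)(-1), (3)(2) + (-7)] = [-3, -1] = row 2 of A ✓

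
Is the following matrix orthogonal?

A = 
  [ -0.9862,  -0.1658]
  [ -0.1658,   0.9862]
Yes

AᵀA = 
  [  1.0001,   0]
  [  0,   1.0001]
≈ I (equal to I up to the 4-dp rounding of the entries)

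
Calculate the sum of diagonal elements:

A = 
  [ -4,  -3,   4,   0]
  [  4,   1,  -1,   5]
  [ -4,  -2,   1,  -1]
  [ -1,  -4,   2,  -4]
-6

tr(A) = -4 + 1 + 1 + -4 = -6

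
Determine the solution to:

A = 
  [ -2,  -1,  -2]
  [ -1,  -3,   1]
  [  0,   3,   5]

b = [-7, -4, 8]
Row reduce the augmented matrix [A|b]:
R2 → R2 - (1/2)·R1
R3 → R3 + (6/5)·R2
REF = 
  [  -2,   -1,   -2,   -7]
  [   0, -5/2,    2, -1/2]
  [   0,    0, 37/5, 37/5]

Back-substitution:
x₃ = (37/5) / (37/5) = 1
x₂ = (-1/2 - (2)(1)) / (-5/2) = 1
x₁ = (-7 - (-1)(1) - (-2)(1)) / (-2) = 2

x = [2, 1, 1]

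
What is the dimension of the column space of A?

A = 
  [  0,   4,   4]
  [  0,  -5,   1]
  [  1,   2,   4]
dim(Col(A)) = 3

Row reduce:
Swap R1 ↔ R3
R3 → R3 + (4/5)·R2
REF = 
  [   1,    2,    4]
  [   0,   -5,    1]
  [   0,    0, 24/5]
Pivot columns: 1, 2, 3 → 3 pivots.
dim(Col(A)) = number of pivot columns = 3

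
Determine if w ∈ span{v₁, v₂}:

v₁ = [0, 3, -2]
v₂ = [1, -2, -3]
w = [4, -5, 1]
No

Form the augmented matrix and row-reduce:
[v₁|v₂|w] = 
  [  0,   1,   4]
  [  3,  -2,  -5]
  [ -2,  -3,   1]
Swap R1 ↔ R2
R3 → R3 + (2/3)·R1
R3 → R3 + (13/3)·R2
REF = 
  [  3,  -2,  -5]
  [  0,   1,   4]
  [  0,   0,  15]

Row 3 reads [0 0 | 15], i.e. 0 = 15, so the system is inconsistent and w ∉ span{v₁, v₂}.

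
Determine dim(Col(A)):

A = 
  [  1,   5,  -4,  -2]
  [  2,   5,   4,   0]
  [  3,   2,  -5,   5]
Row reduce:
R2 → R2 - (2)·R1
R3 → R3 - (3)·R1
R3 → R3 - (13/5)·R2
REF = 
  [     1,      5,     -4,     -2]
  [     0,     -5,     12,      4]
  [     0,      0, -121/5,    3/5]
Pivot columns: 1, 2, 3 → 3 pivots.
dim(Col(A)) = number of pivot columns = 3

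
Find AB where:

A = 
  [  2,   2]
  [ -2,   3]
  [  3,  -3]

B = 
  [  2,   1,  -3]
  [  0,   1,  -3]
AB = 
  [  4,   4, -12]
  [ -4,   1,  -3]
  [  6,   0,   0]

A is 3×2 and B is 2×3, so AB is 3×3. Each entry is (row of A)·(column of B):
AB[1,1] = (2)(2) + (2)(0) = 4
AB[1,2] = (2)(1) + (2)(1) = 4
AB[1,3] = (2)(-3) + (2)(-3) = -12
AB[2,1] = (-2)(2) + (3)(0) = -4
AB[2,2] = (-2)(1) + (3)(1) = 1
AB[2,3] = (-2)(-3) + (3)(-3) = -3
AB[3,1] = (3)(2) + (-3)(0) = 6
AB[3,2] = (3)(1) + (-3)(1) = 0
AB[3,3] = (3)(-3) + (-3)(-3) = 0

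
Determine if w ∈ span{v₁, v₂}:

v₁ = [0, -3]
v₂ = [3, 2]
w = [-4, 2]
Yes

Form the augmented matrix and row-reduce:
[v₁|v₂|w] = 
  [  0,   3,  -4]
  [ -3,   2,   2]
Swap R1 ↔ R2
REF = 
  [ -3,   2,   2]
  [  0,   3,  -4]

No row of the form [0 0 | nonzero], so the system is consistent. Back-substitution gives c₁ = -14/9, c₂ = -4/3: w = (-14/9)·v₁ + (-4/3)·v₂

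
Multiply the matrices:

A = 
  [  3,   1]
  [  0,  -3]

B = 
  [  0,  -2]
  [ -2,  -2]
AB = 
  [ -2,  -8]
  [  6,   6]

A is 2×2 and B is 2×2, so AB is 2×2. Each entry is (row of A)·(column of B):
AB[1,1] = (3)(0) + (1)(-2) = -2
AB[1,2] = (3)(-2) + (1)(-2) = -8
AB[2,1] = (0)(0) + (-3)(-2) = 6
AB[2,2] = (0)(-2) + (-3)(-2) = 6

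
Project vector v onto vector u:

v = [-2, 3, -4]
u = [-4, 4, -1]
v·u = (-2)(-4) + (3)(4) + (-4)(-1) = 24
u·u = (-4)² + (4)² + (-1)² = 33
proj_u(v) = (v·u / u·u) × u = (24/33) × u = (8/11) × u

proj_u(v) = [-32/11, 32/11, -8/11]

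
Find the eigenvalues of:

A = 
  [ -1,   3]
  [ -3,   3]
λ = 1 + i√5, 1 - i√5  (≈ 1 + 2.236i, 1 - 2.236i)

tr(A) = 2, det(A) = 6
Characteristic polynomial: λ² - tr(A)λ + det(A) = λ² - 2λ + 6
λ² - 2λ + 6 = 0  ⇒  λ = (2 ± √((-2)² - 4·(6)))/2 = (2 ± √(-20))/2
  = 1 + i√5,  1 - i√5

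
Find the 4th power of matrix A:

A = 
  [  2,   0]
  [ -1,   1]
A^4 = 
  [ 16,   0]
  [-15,   1]

A² = A·A:
A²[1,1] = (2)(2) + (0)(-1) = 4
A²[1,2] = (2)(0) + (0)(1) = 0
A²[2,1] = (-1)(2) + (1)(-1) = -3
A²[2,2] = (-1)(0) + (1)(1) = 1
A² = 
  [  4,   0]
  [ -3,   1]

A^3 = A^2·A:
A^3[1,1] = (4)(2) + (0)(-1) = 8
A^3[1,2] = (4)(0) + (0)(1) = 0
A^3[2,1] = (-3)(2) + (1)(-1) = -7
A^3[2,2] = (-3)(0) + (1)(1) = 1
A^3 = 
  [  8,   0]
  [ -7,   1]

A^4 = A^3·A:
A^4[1,1] = (8)(2) + (0)(-1) = 16
A^4[1,2] = (8)(0) + (0)(1) = 0
A^4[2,1] = (-7)(2) + (1)(-1) = -15
A^4[2,2] = (-7)(0) + (1)(1) = 1
A^4 = 
  [ 16,   0]
  [-15,   1]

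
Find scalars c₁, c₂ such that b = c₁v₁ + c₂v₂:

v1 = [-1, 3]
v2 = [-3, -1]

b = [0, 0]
c1 = 0, c2 = 0

b = 0·v1 + 0·v2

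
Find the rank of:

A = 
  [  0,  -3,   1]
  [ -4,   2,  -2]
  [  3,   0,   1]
Row reduce:
Swap R1 ↔ R2
R3 → R3 + (3/4)·R1
R3 → R3 + (1/2)·R2
REF = 
  [ -4,   2,  -2]
  [  0,  -3,   1]
  [  0,   0,   0]
Pivot columns: 1, 2 → 2 pivots.

rank(A) = 2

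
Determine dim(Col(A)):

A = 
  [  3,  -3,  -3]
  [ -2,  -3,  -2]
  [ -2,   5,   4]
dim(Col(A)) = 3

Row reduce:
R2 → R2 + (2/3)·R1
R3 → R3 + (2/3)·R1
R3 → R3 + (3/5)·R2
REF = 
  [   3,   -3,   -3]
  [   0,   -5,   -4]
  [   0,    0, -2/5]
Pivot columns: 1, 2, 3 → 3 pivots.
dim(Col(A)) = number of pivot columns = 3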